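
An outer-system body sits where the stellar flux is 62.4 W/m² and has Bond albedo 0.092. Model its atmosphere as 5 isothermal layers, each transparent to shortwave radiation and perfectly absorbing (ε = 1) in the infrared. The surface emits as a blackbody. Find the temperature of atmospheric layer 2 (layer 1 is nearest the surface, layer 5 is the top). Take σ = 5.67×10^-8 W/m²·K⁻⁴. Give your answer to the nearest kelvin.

Top-of-atmosphere balance: σT_e⁴ = S(1−α)/4 = 14.16 W/m² → T_e = 125.7 K.
The net upward flux σT_e⁴ is constant between every pair of levels, so T_k⁴ = (N+1−k)T_e⁴.
With k = 2: T_2 = (5+1−2)^¼·125.7 K = 177.8 K.

178 kelvin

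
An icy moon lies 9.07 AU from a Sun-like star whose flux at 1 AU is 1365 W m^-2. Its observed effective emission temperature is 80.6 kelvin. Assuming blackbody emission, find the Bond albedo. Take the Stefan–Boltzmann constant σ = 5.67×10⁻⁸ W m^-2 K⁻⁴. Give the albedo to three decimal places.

0.423

Irradiance scales as 1/d², so S = 1365 W m^-2 × (1/9.07)² = 16.59 W m^-2.
Energy balance: S(1−α)/4 = σT⁴, so 1−α = 4σT⁴/S.
4σT⁴ = 4·5.67×10⁻⁸·(80.6)⁴ = 9.572 W m^-2.
1−α = 9.572/16.59 = 0.5769, so α = 0.4231.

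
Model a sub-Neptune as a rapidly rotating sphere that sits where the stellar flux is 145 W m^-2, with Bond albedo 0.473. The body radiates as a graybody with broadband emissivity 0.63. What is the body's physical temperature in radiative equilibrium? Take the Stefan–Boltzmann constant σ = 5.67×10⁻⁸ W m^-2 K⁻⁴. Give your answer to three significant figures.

The planet absorbs (1−α)S over its disc πR² and re-emits over 4πR², so the mean absorbed flux is (1−0.473)·145.0/4 = 19.10 W m^-2.
Equating to εσT⁴ with ε = 0.63: T = (19.10/0.63σ)^(1/4) = 152.1 K.

152 kelvin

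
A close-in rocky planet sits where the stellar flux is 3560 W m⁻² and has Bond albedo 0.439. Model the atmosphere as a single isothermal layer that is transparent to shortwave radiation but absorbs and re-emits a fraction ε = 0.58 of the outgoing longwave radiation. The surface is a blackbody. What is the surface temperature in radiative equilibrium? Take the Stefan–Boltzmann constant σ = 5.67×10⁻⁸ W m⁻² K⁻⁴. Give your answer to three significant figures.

334 K

Effective emission temperature (TOA balance): σT_e⁴ = S(1−α)/4 = 499.3 W m⁻² → T_e = 306.3 K.
Surface balance with a leaky layer gives σT_s⁴ = σT_e⁴·2/(2−ε), so T_s = T_e·[2/(2−0.58)]^(1/4) = 333.7 K.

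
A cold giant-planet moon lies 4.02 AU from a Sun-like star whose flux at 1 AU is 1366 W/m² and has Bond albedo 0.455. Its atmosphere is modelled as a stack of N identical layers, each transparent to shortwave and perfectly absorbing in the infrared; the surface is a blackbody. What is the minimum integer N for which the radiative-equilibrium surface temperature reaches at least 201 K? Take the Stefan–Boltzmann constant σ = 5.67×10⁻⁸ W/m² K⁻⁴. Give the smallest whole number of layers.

Irradiance scales as 1/d², so S = 1366 W/m² × (1/4.02)² = 84.53 W/m².
OLR = S(1−α)/4 = 11.52 W/m²; the top layer radiates at T_e = 119.4 K.
T_s = (N+1)^(1/4)·T_e ≥ 201 K requires N+1 ≥ (T_s/T_e)⁴ = (201/119.4)⁴ = 8.036.
Rounding up, N = 8.

8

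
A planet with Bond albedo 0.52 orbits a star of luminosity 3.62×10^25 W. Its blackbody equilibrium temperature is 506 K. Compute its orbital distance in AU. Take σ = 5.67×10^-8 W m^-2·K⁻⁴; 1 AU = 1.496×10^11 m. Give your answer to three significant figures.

The flux needed for this T is 4σT⁴/(1−0.52) = 30970 W m^-2.
Then d = [L/(4πS)]^(1/2) = 9.644×10^9 m, i.e. 0.06446 AU.

0.0645 AU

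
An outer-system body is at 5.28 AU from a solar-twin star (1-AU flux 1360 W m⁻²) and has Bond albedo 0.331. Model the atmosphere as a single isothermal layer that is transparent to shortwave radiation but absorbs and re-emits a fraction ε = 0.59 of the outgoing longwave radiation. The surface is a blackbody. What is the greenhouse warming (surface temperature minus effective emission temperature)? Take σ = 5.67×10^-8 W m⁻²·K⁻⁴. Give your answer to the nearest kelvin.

10 kelvin

Irradiance scales as 1/d², so S = 1360 W m⁻² × (1/5.28)² = 48.78 W m⁻².
The planet radiates to space at T_e = [S(1−α)/(4σ)]^(1/4) = 109.5 K.
For a single slab of emissivity ε, T_s⁴ = 2T_e⁴/(2−ε); thus T_s = 109.5·(1.418)^(1/4) = 119.5 K.
T_s − T_e = 119.5 − 109.5 = 10.00 K.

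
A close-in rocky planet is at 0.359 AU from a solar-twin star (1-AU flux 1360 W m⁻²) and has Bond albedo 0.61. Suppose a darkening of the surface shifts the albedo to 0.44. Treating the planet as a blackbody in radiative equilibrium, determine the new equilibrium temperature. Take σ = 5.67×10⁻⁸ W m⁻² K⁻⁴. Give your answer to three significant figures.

By the inverse-square law, S = 1360/0.359² = 10550 W m⁻².
With the new albedo, S(1−α₂)/4 = 1477 W m⁻², so T₂ = 401.8 K.

402 K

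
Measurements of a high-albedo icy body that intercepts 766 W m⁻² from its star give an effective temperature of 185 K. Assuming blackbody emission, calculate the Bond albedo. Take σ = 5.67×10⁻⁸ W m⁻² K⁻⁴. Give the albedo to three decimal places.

0.653

From σT⁴ = S(1−α)/4 we invert for α: 1−α = 4σT⁴/S.
σT⁴ = 66.42 W m⁻², so 4σT⁴ = 265.7 W m⁻².
1−α = 265.7/766.0 = 0.3468, so α = 0.6532.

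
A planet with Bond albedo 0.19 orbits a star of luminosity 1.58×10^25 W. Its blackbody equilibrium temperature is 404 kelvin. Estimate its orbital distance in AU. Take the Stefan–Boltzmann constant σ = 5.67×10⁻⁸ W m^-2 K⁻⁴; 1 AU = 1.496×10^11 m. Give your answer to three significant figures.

0.0868 AU

The flux needed for this T is 4σT⁴/(1−0.19) = 7459 W m^-2.
Then d = [L/(4πS)]^(1/2) = 1.298×10^10 m, i.e. 0.08679 AU.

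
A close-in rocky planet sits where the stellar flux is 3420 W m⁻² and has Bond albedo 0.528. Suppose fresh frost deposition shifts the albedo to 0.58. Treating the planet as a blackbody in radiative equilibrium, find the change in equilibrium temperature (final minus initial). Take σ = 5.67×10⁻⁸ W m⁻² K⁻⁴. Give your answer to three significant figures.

Initial: T₁ = [S(1−0.528)/(4σ)]^(1/4) = 290.5 K.
With α = 0.58, T₂ = 282.1 K.
Change: 282.1 − 290.5 = -8.353 K.

-8.35 kelvin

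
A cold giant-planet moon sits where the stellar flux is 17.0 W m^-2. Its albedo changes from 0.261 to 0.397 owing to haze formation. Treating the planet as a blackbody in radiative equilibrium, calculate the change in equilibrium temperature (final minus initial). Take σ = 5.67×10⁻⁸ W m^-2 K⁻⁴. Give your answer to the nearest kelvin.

-4 K

With α = 0.261, T₁ = 86.27 K.
Final:   T₂ = [S(1−0.397)/(4σ)]^(1/4) = 81.99 K.
ΔT = T₂ − T₁ = -4.277 K.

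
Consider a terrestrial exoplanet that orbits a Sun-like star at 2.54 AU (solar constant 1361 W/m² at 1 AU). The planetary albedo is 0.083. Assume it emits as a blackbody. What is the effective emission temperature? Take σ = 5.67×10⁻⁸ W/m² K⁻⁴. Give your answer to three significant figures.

171 K

Irradiance scales as 1/d², so S = 1361 W/m² × (1/2.54)² = 211.0 W/m².
Absorbed flux (global mean): S(1−α)/4 = 211.0·0.917/4 = 48.36 W/m².
Balancing against σT⁴: T = (48.36/5.67×10⁻⁸)^(1/4) = 170.9 K.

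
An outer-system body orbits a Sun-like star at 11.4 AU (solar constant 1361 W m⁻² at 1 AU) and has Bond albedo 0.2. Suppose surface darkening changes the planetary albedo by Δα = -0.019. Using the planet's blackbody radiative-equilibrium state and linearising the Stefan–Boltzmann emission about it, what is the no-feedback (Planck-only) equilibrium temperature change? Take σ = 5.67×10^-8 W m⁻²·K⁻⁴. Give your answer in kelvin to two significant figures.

By the inverse-square law, S = 1361/11.4² = 10.47 W m⁻².
Reference equilibrium: T_e = [S(1−α)/(4σ)]^(1/4) = 77.96 K.
TOA radiative forcing: ΔF = −S·Δα/4 = −10.47·(-0.019)/4 = 0.04974 W m⁻².
The Planck feedback parameter is 4σT_e³ = 0.1075 W m⁻²/K.
So ΔT₀ = 0.04974/0.1075 = 0.463 K.

0.46 K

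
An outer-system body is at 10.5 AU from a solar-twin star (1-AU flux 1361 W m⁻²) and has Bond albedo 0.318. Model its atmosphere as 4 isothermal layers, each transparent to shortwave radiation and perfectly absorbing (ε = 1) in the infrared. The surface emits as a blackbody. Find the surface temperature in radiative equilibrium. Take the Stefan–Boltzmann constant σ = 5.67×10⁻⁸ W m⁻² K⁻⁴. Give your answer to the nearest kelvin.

By the inverse-square law, S = 1361/10.5² = 12.34 W m⁻².
The effective emission temperature is T_e = [S(1−α)/(4σ)]^¼ = 78.06 K.
With N = 4 opaque layers, T_s = (N+1)^(1/4)·T_e = 5^(1/4)·78.06 = 116.7 K.

117 kelvin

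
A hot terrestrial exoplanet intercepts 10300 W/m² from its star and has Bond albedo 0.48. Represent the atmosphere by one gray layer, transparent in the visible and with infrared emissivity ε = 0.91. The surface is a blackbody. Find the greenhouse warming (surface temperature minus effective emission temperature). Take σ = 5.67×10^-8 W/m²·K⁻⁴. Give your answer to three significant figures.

64.2 kelvin

The planet radiates to space at T_e = [S(1−α)/(4σ)]^(1/4) = 392.0 K.
For a single slab of emissivity ε, T_s⁴ = 2T_e⁴/(2−ε); thus T_s = 392.0·(1.835)^(1/4) = 456.2 K.
Greenhouse warming: T_s − T_e = 64.24 K.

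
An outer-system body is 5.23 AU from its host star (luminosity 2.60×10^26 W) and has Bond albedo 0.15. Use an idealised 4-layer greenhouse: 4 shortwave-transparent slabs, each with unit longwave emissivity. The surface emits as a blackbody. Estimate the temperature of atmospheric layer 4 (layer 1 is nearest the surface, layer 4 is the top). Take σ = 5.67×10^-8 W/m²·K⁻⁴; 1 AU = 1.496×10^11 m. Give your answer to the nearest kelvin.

d = 5.23 × 1.496×10^11 m = 7.824×10^11 m.
S = L/(4πd²) = 33.80 W/m².
OLR = S(1−α)/4 = 7.182 W/m²; the top layer radiates at T_e = 106.1 K.
Each opaque layer satisfies 2T_j⁴ = T_{j−1}⁴ + T_{j+1}⁴, giving T_k⁴ = (N+1−k)T_e⁴.
With k = 4: T_4 = (4+1−4)^¼·106.1 K = 106.1 K.

106 K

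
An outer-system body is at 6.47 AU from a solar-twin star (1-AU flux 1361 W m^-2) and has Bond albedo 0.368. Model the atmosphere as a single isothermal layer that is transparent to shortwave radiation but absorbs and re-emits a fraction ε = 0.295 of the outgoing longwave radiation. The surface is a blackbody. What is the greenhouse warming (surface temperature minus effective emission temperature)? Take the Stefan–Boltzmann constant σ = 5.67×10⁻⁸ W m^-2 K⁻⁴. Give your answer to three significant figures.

3.97 K

By the inverse-square law, S = 1361/6.47² = 32.51 W m^-2.
The planet radiates to space at T_e = [S(1−α)/(4σ)]^(1/4) = 97.56 K.
The surface balance (absorbed SW + ε·downward IR = σT_s⁴) with T_a⁴ = T_s⁴/2 reduces to T_s = T_e·[2/(2−ε)]^¼ = 101.5 K.
Greenhouse warming: T_s − T_e = 3.971 K.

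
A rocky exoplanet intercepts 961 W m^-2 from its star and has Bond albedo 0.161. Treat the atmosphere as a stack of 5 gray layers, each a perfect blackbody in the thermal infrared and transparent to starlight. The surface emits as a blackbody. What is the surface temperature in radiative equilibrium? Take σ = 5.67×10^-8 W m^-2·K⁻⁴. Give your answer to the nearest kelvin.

Top-of-atmosphere balance: σT_e⁴ = S(1−α)/4 = 201.6 W m^-2 → T_e = 244.2 K.
Layer-by-layer balance gives σT_s⁴ = (N+1)σT_e⁴, so T_s = 6^¼·244.2 = 382.2 K.

382 K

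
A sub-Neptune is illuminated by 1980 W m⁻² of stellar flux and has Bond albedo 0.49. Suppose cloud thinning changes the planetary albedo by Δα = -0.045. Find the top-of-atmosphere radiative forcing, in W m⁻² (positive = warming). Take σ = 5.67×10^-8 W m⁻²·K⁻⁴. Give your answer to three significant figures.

TOA radiative forcing: ΔF = −S·Δα/4 = −1980·(-0.045)/4 = 22.27 W m⁻².

22.3 W m⁻²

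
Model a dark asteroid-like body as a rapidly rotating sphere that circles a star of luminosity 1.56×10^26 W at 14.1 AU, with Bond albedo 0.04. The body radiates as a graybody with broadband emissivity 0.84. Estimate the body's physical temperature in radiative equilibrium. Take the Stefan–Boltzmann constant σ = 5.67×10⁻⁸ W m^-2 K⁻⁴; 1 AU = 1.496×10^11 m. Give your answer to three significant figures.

d = 14.1 × 1.496×10^11 m = 2.109×10^12 m.
Spreading L over a sphere of radius d: S = 1.56×10^26/(4π·2.11×10^12²) = 2.790 W m^-2.
Averaging over the sphere, the absorbed flux is S(1−α)/4 = 0.6696 W m^-2.
Radiative balance εσT⁴ = 0.6696 gives T = [0.6696/(0.84·σ)]^(1/4) = 61.23 K.

61.2 K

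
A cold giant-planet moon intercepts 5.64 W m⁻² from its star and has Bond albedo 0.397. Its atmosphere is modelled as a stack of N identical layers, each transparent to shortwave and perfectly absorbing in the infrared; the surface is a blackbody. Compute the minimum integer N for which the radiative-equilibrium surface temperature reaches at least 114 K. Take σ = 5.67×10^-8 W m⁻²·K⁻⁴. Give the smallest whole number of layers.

11

OLR = S(1−α)/4 = 0.8502 W m⁻²; the top layer radiates at T_e = 62.23 K.
T_s = (N+1)^(1/4)·T_e ≥ 114 K requires N+1 ≥ (T_s/T_e)⁴ = (114/62.23)⁴ = 11.263.
Rounding up, N = 11.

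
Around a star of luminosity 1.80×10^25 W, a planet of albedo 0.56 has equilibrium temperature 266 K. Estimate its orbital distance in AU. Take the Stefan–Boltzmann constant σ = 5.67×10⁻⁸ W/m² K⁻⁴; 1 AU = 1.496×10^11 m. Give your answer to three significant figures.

Required flux: S = 4σT⁴/(1−α) = 2581 W/m².
S = L/(4πd²) → d = √(L/4πS) = √(1.80×10^25/(4π·2581)) = 2.356×10^10 m = 0.1575 AU.

0.157 AU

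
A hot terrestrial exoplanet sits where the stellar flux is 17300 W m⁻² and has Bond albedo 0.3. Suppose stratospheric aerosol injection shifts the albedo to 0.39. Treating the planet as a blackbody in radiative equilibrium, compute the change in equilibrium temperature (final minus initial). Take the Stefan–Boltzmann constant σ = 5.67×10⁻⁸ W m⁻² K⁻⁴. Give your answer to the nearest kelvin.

-16 kelvin

Initial: T₁ = [S(1−0.3)/(4σ)]^(1/4) = 480.7 K.
With α = 0.39, T₂ = 464.4 K.
ΔT = T₂ − T₁ = -16.26 K.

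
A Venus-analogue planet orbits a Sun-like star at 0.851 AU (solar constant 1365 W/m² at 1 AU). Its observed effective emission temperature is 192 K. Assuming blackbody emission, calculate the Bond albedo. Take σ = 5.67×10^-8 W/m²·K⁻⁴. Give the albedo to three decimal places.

Irradiance scales as 1/d², so S = 1365 W/m² × (1/0.851)² = 1885 W/m².
From σT⁴ = S(1−α)/4 we invert for α: 1−α = 4σT⁴/S.
σT⁴ = 77.05 W/m², so 4σT⁴ = 308.2 W/m².
1−α = 308.2/1885 = 0.1635, so α = 0.8365.

0.836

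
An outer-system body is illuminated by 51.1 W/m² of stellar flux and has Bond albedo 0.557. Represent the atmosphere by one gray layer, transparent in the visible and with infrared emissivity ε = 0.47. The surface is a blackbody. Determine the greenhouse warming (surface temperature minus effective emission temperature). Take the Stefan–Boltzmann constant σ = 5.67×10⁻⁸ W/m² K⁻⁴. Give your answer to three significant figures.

6.92 K

Effective emission temperature (TOA balance): σT_e⁴ = S(1−α)/4 = 5.659 W/m² → T_e = 99.95 K.
For a single slab of emissivity ε, T_s⁴ = 2T_e⁴/(2−ε); thus T_s = 99.95·(1.307)^(1/4) = 106.9 K.
T_s − T_e = 106.9 − 99.95 = 6.923 K.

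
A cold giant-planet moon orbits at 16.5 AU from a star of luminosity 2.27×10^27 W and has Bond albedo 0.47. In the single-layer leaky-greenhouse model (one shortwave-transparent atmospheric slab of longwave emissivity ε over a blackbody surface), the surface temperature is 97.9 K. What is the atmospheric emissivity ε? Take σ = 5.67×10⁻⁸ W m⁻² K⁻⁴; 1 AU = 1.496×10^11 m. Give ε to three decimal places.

Orbital distance: d = 16.5 AU = 2.468×10^12 m.
Flux at the orbit: S = L/(4πd²) = 2.27×10^27/(4π·(2.47×10^12)²) = 29.65 W m⁻².
First, T_e = [29.65·(1−0.47)/(4σ)]^(1/4) = 91.23 K.
Since (2−ε)/2 = (T_e/T_s)⁴ = 0.7542, ε = 0.4916.

0.492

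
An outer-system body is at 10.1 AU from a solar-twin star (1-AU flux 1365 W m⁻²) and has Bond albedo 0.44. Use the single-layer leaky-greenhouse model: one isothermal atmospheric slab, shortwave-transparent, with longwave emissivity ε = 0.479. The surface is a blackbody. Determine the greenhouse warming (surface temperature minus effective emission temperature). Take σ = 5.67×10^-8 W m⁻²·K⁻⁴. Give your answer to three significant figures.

5.37 K

Irradiance scales as 1/d², so S = 1365 W m⁻² × (1/10.1)² = 13.38 W m⁻².
The planet radiates to space at T_e = [S(1−α)/(4σ)]^(1/4) = 75.82 K.
Surface balance with a leaky layer gives σT_s⁴ = σT_e⁴·2/(2−ε), so T_s = T_e·[2/(2−0.479)]^(1/4) = 81.19 K.
The atmosphere warms the surface by 5.371 K.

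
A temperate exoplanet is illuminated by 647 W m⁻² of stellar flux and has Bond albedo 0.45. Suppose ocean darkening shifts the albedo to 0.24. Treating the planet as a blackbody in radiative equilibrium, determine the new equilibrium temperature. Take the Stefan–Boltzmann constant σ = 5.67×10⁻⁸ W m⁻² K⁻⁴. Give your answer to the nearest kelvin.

T₂ = [S(1−α₂)/(4σ)]^(1/4) = [647.0·0.76/(4σ)]^(1/4) = 215.8 K.

216 K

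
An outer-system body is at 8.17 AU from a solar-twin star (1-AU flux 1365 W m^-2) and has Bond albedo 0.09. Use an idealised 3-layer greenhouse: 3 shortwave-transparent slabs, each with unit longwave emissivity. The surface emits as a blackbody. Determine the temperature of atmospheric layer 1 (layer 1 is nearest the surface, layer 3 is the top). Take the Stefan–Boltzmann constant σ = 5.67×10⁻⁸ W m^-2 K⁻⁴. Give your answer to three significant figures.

Irradiance scales as 1/d², so S = 1365 W m^-2 × (1/8.17)² = 20.45 W m^-2.
Top-of-atmosphere balance: σT_e⁴ = S(1−α)/4 = 4.652 W m^-2 → T_e = 95.17 K.
The net upward flux σT_e⁴ is constant between every pair of levels, so T_k⁴ = (N+1−k)T_e⁴.
With k = 1: T_1 = (3+1−1)^¼·95.17 K = 125.3 K.

125 K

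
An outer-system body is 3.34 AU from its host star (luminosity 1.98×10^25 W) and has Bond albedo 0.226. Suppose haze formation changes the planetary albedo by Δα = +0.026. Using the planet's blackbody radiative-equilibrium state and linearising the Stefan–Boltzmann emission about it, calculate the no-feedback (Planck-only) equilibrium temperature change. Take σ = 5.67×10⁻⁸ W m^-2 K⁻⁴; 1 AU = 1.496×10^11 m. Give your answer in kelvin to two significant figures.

-0.57 K

d = 3.34 × 1.496×10^11 m = 4.997×10^11 m.
S = L/(4πd²) = 6.311 W m^-2.
The baseline emission temperature is T_e = 68.12 K.
TOA radiative forcing: ΔF = −S·Δα/4 = −6.311·(+0.026)/4 = -0.04102 W m^-2.
Planck response: λ_P = 4σT_e³ = 4·5.67×10⁻⁸·(68.12)³ = 0.07170 W m^-2/K.
Hence the no-feedback warming is ΔF/(4σT_e³) = -0.572 K.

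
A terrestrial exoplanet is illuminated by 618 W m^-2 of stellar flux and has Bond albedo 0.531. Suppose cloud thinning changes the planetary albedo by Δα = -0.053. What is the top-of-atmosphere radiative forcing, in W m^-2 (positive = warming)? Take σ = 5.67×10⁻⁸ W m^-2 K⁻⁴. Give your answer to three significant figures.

8.19 W m^-2

The change in absorbed flux is Δ[S(1−α)/4] = −SΔα/4 = 8.188 W m^-2.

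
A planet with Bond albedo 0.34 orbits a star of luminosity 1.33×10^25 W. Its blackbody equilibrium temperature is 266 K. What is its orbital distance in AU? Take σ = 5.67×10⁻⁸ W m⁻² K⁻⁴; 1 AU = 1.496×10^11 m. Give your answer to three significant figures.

0.166 AU

Energy balance gives S = 4σT⁴/(1−α) = 1720 W m⁻².
From L = 4πd²S, d = √(1.33×10^25/(4π·1720)) = 2.480×10^10 m = 0.1658 AU.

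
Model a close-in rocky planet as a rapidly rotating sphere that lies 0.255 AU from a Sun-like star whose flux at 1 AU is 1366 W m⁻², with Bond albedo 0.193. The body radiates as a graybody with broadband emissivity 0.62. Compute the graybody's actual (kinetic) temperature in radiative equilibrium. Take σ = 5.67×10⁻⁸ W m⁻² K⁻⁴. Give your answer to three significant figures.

589 kelvin

Flux at the orbit: S = 1366/(0.255)² = 21010 W m⁻².
Averaging over the sphere, the absorbed flux is S(1−α)/4 = 4238 W m⁻².
Radiative balance εσT⁴ = 4238 gives T = [4238/(0.62·σ)]^(1/4) = 589.3 K.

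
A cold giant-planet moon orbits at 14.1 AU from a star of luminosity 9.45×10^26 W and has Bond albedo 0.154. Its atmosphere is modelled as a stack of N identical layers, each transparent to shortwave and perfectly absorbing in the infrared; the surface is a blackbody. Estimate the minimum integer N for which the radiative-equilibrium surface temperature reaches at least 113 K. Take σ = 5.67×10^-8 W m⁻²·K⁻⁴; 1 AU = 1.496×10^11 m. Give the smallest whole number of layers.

2

Orbital distance: d = 14.1 AU = 2.109×10^12 m.
Spreading L over a sphere of radius d: S = 9.45×10^26/(4π·2.11×10^12²) = 16.90 W m⁻².
OLR = S(1−α)/4 = 3.575 W m⁻²; the top layer radiates at T_e = 89.11 K.
Need (N+1)T_e⁴ ≥ T_s⁴, i.e. N+1 ≥ (113/89.11)⁴ = 2.586.
Rounding up, N = 2.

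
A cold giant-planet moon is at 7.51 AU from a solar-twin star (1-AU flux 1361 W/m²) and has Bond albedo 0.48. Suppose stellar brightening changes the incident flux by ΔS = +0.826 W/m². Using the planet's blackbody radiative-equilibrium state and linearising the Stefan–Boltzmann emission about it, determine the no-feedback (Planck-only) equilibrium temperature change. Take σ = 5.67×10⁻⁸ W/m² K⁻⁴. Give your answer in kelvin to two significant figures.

0.74 kelvin

Flux at the orbit: S = 1361/(7.51)² = 24.13 W/m².
Unperturbed T_e = [24.13·(1−0.48)/(4σ)]^¼ = 86.25 K.
ΔF = Δ[S(1−α)]/4 = (1−0.48)·+0.826/4 = 0.1074 W/m².
Planck response: λ_P = 4σT_e³ = 4·5.67×10⁻⁸·(86.25)³ = 0.1455 W/m²/K.
ΔT₀ = ΔF/λ_P = 0.1074/0.1455 = 0.738 K.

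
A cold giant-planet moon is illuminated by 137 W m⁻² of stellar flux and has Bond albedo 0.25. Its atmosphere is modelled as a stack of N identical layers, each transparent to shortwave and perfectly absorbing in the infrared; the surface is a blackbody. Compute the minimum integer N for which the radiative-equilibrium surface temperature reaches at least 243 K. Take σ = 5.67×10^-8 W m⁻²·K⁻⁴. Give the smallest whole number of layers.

7

Top-of-atmosphere balance: σT_e⁴ = S(1−α)/4 = 25.69 W m⁻² → T_e = 145.9 K.
T_s = (N+1)^(1/4)·T_e ≥ 243 K requires N+1 ≥ (T_s/T_e)⁴ = (243/145.9)⁴ = 7.696.
Rounding up, N = 7.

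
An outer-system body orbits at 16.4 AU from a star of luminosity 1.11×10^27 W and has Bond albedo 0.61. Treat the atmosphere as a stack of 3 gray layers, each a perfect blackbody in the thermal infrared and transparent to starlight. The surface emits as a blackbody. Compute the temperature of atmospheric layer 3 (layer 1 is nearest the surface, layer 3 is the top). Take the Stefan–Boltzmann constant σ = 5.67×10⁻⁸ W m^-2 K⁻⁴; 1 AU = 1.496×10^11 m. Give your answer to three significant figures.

70.9 K

d = 16.4 × 1.496×10^11 m = 2.453×10^12 m.
Flux at the orbit: S = L/(4πd²) = 1.11×10^27/(4π·(2.45×10^12)²) = 14.67 W m^-2.
The effective emission temperature is T_e = [S(1−α)/(4σ)]^¼ = 70.88 K.
Each opaque layer satisfies 2T_j⁴ = T_{j−1}⁴ + T_{j+1}⁴, giving T_k⁴ = (N+1−k)T_e⁴.
T_3 = (1)^(1/4)·70.88 = 70.88 K.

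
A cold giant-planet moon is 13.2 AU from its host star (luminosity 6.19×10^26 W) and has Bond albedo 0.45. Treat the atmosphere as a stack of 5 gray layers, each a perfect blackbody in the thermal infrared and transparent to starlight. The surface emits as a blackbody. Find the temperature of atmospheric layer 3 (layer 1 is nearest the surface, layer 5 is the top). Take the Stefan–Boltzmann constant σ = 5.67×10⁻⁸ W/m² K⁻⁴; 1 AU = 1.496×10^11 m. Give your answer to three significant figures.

Orbital distance: d = 13.2 AU = 1.975×10^12 m.
Spreading L over a sphere of radius d: S = 6.19×10^26/(4π·1.97×10^12²) = 12.63 W/m².
The effective emission temperature is T_e = [S(1−α)/(4σ)]^¼ = 74.40 K.
The net upward flux σT_e⁴ is constant between every pair of levels, so T_k⁴ = (N+1−k)T_e⁴.
T_3 = (3)^(1/4)·74.40 = 97.91 K.

97.9 K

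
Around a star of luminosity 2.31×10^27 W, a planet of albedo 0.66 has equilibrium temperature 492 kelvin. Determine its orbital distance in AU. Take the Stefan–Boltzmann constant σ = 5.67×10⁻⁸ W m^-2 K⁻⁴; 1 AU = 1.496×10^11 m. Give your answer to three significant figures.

Energy balance gives S = 4σT⁴/(1−α) = 39090 W m^-2.
S = L/(4πd²) → d = √(L/4πS) = √(2.31×10^27/(4π·39090)) = 6.858×10^10 m = 0.4584 AU.

0.458 AU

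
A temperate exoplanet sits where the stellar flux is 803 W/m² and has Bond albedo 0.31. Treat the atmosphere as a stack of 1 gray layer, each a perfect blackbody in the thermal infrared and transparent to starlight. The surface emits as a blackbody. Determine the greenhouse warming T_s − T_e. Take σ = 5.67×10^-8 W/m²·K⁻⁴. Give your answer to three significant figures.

42.1 kelvin

The effective emission temperature is T_e = [S(1−α)/(4σ)]^¼ = 222.3 K.
Surface: T_s = (2)^¼·T_e = 264.4 K.
Warming: T_s − T_e = 42.06 K.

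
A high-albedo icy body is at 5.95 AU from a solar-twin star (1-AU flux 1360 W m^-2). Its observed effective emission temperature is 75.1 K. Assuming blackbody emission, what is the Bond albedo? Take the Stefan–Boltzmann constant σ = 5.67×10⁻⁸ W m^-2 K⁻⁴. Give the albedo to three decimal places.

0.812

By the inverse-square law, S = 1360/5.95² = 38.42 W m^-2.
Energy balance: S(1−α)/4 = σT⁴, so 1−α = 4σT⁴/S.
4σT⁴ = 4·5.67×10⁻⁸·(75.1)⁴ = 7.214 W m^-2.
Hence α = 1 − 7.214/38.42 = 0.8122.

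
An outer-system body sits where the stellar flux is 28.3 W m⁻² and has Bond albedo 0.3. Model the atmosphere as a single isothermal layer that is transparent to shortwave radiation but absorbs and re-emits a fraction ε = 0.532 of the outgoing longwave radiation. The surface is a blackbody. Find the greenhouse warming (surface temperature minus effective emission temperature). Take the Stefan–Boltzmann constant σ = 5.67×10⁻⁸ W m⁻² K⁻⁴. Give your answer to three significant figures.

At the top of the atmosphere, σT_e⁴ = S(1−α)/4 = 4.952 W m⁻², giving T_e = 96.67 K.
The surface balance (absorbed SW + ε·downward IR = σT_s⁴) with T_a⁴ = T_s⁴/2 reduces to T_s = T_e·[2/(2−ε)]^¼ = 104.4 K.
T_s − T_e = 104.4 − 96.67 = 7.771 K.

7.77 K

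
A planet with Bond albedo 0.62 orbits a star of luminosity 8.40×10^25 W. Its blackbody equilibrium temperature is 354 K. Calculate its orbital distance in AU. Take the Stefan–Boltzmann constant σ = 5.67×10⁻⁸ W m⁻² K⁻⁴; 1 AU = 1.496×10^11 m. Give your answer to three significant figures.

Required flux: S = 4σT⁴/(1−α) = 9373 W m⁻².
S = L/(4πd²) → d = √(L/4πS) = √(8.40×10^25/(4π·9373)) = 2.671×10^10 m = 0.1785 AU.

0.179 AU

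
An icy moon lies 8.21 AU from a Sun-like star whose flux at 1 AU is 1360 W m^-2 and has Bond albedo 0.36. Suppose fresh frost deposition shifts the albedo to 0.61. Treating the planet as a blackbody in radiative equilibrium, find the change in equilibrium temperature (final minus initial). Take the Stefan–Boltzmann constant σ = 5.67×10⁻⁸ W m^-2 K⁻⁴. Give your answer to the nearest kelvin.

By the inverse-square law, S = 1360/8.21² = 20.18 W m^-2.
Before: T₁ = [20.18·0.64/(4σ)]^(1/4) = 86.87 K.
After:  T₂ = [20.18·0.39/(4σ)]^(1/4) = 76.75 K.
Change: 76.75 − 86.87 = -10.12 K.

-10 K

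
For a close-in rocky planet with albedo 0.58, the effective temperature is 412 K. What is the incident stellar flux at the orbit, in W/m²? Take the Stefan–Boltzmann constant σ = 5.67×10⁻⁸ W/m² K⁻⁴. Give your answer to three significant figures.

From S(1−α)/4 = σT⁴: S = 4σT⁴/(1−α).
The emitted flux is σT⁴ = 1634 W/m².
S = 4·1634/0.42 = 15560 W/m².

15600 W/m²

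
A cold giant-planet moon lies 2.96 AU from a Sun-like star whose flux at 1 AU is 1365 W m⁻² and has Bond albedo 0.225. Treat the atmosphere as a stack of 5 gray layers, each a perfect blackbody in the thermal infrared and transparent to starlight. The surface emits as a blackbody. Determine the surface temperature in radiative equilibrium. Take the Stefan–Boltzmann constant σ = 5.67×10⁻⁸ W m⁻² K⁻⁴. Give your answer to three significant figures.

238 kelvin

Flux at the orbit: S = 1365/(2.96)² = 155.8 W m⁻².
Top-of-atmosphere balance: σT_e⁴ = S(1−α)/4 = 30.18 W m⁻² → T_e = 151.9 K.
Layer-by-layer balance gives σT_s⁴ = (N+1)σT_e⁴, so T_s = 6^¼·151.9 = 237.7 K.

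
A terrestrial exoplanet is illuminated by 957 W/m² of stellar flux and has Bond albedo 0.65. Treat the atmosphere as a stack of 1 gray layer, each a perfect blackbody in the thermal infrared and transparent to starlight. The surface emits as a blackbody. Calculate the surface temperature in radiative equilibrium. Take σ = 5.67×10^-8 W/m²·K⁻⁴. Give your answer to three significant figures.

233 K

Top-of-atmosphere balance: σT_e⁴ = S(1−α)/4 = 83.74 W/m² → T_e = 196.0 K.
Layer-by-layer balance gives σT_s⁴ = (N+1)σT_e⁴, so T_s = 2^¼·196.0 = 233.1 K.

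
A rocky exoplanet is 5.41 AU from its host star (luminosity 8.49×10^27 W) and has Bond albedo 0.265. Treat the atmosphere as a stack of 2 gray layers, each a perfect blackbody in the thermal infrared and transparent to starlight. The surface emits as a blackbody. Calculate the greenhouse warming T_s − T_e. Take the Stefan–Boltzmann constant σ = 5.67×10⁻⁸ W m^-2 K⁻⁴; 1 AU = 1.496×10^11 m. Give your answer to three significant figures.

76.0 K

Orbital distance: d = 5.41 AU = 8.093×10^11 m.
S = L/(4πd²) = 1031 W m^-2.
OLR = S(1−α)/4 = 189.5 W m^-2; the top layer radiates at T_e = 240.4 K.
Surface: T_s = (3)^¼·T_e = 316.4 K.
So the greenhouse effect raises the surface by 316.4 − 240.4 = 76.00 K.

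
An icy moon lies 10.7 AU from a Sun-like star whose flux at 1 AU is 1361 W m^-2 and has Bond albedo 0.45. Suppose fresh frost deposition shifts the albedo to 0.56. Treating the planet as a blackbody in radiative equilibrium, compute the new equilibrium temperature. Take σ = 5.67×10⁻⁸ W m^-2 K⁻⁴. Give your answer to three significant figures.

Irradiance scales as 1/d², so S = 1361 W m^-2 × (1/10.7)² = 11.89 W m^-2.
T₂ = [S(1−α₂)/(4σ)]^(1/4) = [11.89·0.44/(4σ)]^(1/4) = 69.30 K.

69.3 K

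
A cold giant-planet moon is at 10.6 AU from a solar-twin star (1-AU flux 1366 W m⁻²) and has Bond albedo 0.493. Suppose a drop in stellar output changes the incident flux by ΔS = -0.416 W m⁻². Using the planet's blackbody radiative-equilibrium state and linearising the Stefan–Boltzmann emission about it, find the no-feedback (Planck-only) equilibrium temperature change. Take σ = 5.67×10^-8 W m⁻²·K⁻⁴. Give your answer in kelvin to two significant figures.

Flux at the orbit: S = 1366/(10.6)² = 12.16 W m⁻².
Unperturbed T_e = [12.16·(1−0.493)/(4σ)]^¼ = 72.20 K.
Only a fraction (1−α) is absorbed and it's spread over 4πR², so ΔF = (1−α)ΔS/4 = -0.05273 W m⁻².
Planck response: λ_P = 4σT_e³ = 4·5.67×10⁻⁸·(72.20)³ = 0.08537 W m⁻²/K.
Hence the no-feedback warming is ΔF/(4σT_e³) = -0.618 K.

-0.62 kelvin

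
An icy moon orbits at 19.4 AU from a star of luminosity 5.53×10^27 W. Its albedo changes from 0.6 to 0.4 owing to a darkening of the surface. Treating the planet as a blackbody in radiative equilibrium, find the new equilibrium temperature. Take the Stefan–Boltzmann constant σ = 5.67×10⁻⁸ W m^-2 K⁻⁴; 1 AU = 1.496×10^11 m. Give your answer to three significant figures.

Orbital distance: d = 19.4 AU = 2.902×10^12 m.
S = L/(4πd²) = 52.25 W m^-2.
With the new albedo, S(1−α₂)/4 = 7.837 W m^-2, so T₂ = 108.4 K.

108 kelvin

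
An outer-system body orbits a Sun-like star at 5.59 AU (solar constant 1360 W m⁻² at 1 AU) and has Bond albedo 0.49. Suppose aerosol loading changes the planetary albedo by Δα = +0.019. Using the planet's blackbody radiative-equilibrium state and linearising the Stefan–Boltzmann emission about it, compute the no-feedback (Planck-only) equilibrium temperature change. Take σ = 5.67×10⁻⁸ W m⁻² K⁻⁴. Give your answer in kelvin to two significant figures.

-0.93 K

Flux at the orbit: S = 1360/(5.59)² = 43.52 W m⁻².
Reference equilibrium: T_e = [S(1−α)/(4σ)]^(1/4) = 99.46 K.
The change in absorbed flux is Δ[S(1−α)/4] = −SΔα/4 = -0.2067 W m⁻².
Planck response: λ_P = 4σT_e³ = 4·5.67×10⁻⁸·(99.46)³ = 0.2232 W m⁻²/K.
Hence the no-feedback warming is ΔF/(4σT_e³) = -0.926 K.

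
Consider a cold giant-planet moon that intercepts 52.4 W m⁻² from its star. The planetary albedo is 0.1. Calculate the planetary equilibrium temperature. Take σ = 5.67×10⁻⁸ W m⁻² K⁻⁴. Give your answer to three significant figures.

Averaging over the sphere, the absorbed flux is S(1−α)/4 = 11.79 W m⁻².
Set σT⁴ = 11.79 → T = (11.79/σ)^(1/4) = 120.1 K.

120 K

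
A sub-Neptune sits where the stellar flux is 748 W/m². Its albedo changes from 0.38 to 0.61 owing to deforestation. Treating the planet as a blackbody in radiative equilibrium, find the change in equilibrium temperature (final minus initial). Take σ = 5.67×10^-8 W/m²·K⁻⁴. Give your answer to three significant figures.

Initial: T₁ = [S(1−0.38)/(4σ)]^(1/4) = 212.6 K.
Final:   T₂ = [S(1−0.61)/(4σ)]^(1/4) = 189.4 K.
Change: 189.4 − 212.6 = -23.27 K.

-23.3 kelvin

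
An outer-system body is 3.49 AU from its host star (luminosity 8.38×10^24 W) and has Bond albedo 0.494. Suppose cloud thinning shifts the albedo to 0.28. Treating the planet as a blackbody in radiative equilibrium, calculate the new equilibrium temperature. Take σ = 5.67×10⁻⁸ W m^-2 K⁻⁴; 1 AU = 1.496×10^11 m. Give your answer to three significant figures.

Orbital distance: d = 3.49 AU = 5.221×10^11 m.
Spreading L over a sphere of radius d: S = 8.38×10^24/(4π·5.22×10^11²) = 2.446 W m^-2.
With the new albedo, S(1−α₂)/4 = 0.4403 W m^-2, so T₂ = 52.79 K.

52.8 K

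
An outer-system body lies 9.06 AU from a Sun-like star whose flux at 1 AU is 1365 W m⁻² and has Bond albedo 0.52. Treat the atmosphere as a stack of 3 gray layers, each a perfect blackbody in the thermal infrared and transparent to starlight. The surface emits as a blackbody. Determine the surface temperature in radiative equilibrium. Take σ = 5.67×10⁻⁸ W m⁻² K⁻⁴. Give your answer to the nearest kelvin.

Irradiance scales as 1/d², so S = 1365 W m⁻² × (1/9.06)² = 16.63 W m⁻².
Top-of-atmosphere balance: σT_e⁴ = S(1−α)/4 = 1.996 W m⁻² → T_e = 77.02 K.
With N = 3 opaque layers, T_s = (N+1)^(1/4)·T_e = 4^(1/4)·77.02 = 108.9 K.

109 K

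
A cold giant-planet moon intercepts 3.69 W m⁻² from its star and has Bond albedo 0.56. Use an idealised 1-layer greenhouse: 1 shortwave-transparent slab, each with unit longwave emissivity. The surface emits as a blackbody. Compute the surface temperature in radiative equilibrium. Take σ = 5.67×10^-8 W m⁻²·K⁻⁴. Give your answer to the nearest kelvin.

62 K

The effective emission temperature is T_e = [S(1−α)/(4σ)]^¼ = 51.73 K.
Layer-by-layer balance gives σT_s⁴ = (N+1)σT_e⁴, so T_s = 2^¼·51.73 = 61.51 K.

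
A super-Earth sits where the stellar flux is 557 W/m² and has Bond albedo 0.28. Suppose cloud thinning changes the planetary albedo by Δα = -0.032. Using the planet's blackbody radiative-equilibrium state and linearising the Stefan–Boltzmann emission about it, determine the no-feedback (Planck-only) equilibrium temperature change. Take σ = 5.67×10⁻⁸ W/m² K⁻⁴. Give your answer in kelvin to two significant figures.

The baseline emission temperature is T_e = 205.1 K.
TOA radiative forcing: ΔF = −S·Δα/4 = −557.0·(-0.032)/4 = 4.456 W/m².
Linearising σT⁴ gives d(σT⁴)/dT = 4σT_e³ = 1.956 W/m² per K.
ΔT₀ = ΔF/λ_P = 4.456/1.956 = 2.28 K.

2.3 K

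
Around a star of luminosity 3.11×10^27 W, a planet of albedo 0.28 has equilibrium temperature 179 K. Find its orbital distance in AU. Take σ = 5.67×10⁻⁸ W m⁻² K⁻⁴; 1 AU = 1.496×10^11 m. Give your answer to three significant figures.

Energy balance gives S = 4σT⁴/(1−α) = 323.4 W m⁻².
S = L/(4πd²) → d = √(L/4πS) = √(3.11×10^27/(4π·323.4)) = 8.748×10^11 m = 5.848 AU.

5.85 AU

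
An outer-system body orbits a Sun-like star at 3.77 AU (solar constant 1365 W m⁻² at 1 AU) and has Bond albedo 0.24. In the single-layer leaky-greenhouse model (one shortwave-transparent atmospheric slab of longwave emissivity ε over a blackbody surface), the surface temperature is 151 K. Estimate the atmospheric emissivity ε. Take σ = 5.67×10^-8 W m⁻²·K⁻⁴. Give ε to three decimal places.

0.762

By the inverse-square law, S = 1365/3.77² = 96.04 W m⁻².
Effective temperature: T_e = [S(1−α)/(4σ)]^(1/4) = 133.9 K.
Since (2−ε)/2 = (T_e/T_s)⁴ = 0.6190, ε = 0.7619.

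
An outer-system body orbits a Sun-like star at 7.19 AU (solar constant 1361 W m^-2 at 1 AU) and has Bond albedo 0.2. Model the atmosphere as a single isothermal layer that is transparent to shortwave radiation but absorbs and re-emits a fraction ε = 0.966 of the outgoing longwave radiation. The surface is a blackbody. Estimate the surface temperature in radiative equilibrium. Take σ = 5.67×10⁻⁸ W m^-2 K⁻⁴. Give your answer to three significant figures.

Irradiance scales as 1/d², so S = 1361 W m^-2 × (1/7.19)² = 26.33 W m^-2.
The planet radiates to space at T_e = [S(1−α)/(4σ)]^(1/4) = 98.17 K.
The surface balance (absorbed SW + ε·downward IR = σT_s⁴) with T_a⁴ = T_s⁴/2 reduces to T_s = T_e·[2/(2−ε)]^¼ = 115.8 K.

116 K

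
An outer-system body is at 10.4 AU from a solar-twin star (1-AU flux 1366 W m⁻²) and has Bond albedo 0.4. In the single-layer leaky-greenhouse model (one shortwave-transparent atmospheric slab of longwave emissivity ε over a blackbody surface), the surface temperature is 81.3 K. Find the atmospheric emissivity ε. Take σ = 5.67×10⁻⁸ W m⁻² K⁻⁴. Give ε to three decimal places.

Irradiance scales as 1/d², so S = 1366 W m⁻² × (1/10.4)² = 12.63 W m⁻².
Effective temperature: T_e = [S(1−α)/(4σ)]^(1/4) = 76.03 K.
Since (2−ε)/2 = (T_e/T_s)⁴ = 0.7648, ε = 0.4705.

0.470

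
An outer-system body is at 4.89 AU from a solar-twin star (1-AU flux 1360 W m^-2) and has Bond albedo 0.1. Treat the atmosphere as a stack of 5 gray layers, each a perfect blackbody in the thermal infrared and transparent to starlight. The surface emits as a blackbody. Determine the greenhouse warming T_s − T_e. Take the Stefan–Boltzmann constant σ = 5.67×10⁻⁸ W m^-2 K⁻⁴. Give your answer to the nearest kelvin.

By the inverse-square law, S = 1360/4.89² = 56.87 W m^-2.
OLR = S(1−α)/4 = 12.80 W m^-2; the top layer radiates at T_e = 122.6 K.
T_s = (N+1)^(1/4)·T_e = 191.8 K.
So the greenhouse effect raises the surface by 191.8 − 122.6 = 69.26 K.

69 K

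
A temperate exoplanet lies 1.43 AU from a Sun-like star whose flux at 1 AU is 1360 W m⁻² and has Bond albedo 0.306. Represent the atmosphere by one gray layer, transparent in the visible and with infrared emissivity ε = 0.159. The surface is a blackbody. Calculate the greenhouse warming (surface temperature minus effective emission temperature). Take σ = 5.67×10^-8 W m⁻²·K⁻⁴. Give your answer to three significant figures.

4.44 kelvin

Irradiance scales as 1/d², so S = 1360 W m⁻² × (1/1.43)² = 665.1 W m⁻².
Effective emission temperature (TOA balance): σT_e⁴ = S(1−α)/4 = 115.4 W m⁻² → T_e = 212.4 K.
Surface balance with a leaky layer gives σT_s⁴ = σT_e⁴·2/(2−ε), so T_s = T_e·[2/(2−0.159)]^(1/4) = 216.8 K.
The atmosphere warms the surface by 4.444 K.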